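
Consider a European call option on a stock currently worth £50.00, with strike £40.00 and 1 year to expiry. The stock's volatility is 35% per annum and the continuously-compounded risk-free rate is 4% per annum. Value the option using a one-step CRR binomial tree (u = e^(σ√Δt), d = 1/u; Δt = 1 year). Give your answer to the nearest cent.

CRR parameters: u = e^(σ√Δt) = e^(0.35·√1) = 1.4191, d = 1/u = 0.7047
Per-period rate: rΔt = 0.04·1 = 0.04, so R = e^0.04 = 1.0408
Risk-neutral probability p = (e^0.04 − 0.7047)/(1.4191 − 0.7047) = 0.3361/0.7144 = 0.4705
Terminal stock prices: S_u = 70.95, S_d = 35.23
Terminal payoffs (S − K): max(30.95, 0) = 30.95, max(-4.766, 0) = 0
Node 0 (S = 50): V_0 = e^(−0.04)·[0.4705·30.9534 + 0.5295·0.0000] = 13.9928

£13.99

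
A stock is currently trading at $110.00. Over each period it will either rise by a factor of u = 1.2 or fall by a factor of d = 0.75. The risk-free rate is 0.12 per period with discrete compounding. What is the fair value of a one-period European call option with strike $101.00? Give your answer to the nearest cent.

$22.76

Risk-neutral probability p = (1 + 0.12 − 0.75)/(1.2 − 0.75) = 0.3700/0.4500 = 0.8222
Terminal stock prices: S_u = 132, S_d = 82.5
Terminal payoffs (S − K): max(31, 0) = 31, max(-18.5, 0) = 0
Node 0 (S = 110): V_0 = 1/1.12·[0.8222·31.0000 + 0.1778·0.0000] = 22.7579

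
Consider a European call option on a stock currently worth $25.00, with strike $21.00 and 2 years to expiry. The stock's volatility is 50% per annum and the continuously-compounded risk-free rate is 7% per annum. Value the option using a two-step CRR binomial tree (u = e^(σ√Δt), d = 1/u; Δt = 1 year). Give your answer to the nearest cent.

$9.88

CRR parameters: u = e^(σ√Δt) = e^(0.5·√1) = 1.6487, d = 1/u = 0.6065
Per-period rate: rΔt = 0.07·1 = 0.07, so R = e^0.07 = 1.0725
Risk-neutral probability p = (e^0.07 − 0.6065)/(1.6487 − 0.6065) = 0.4660/1.0422 = 0.4471
Terminal stock prices: S_uu = 67.96, S_ud = 25, S_dd = 9.197
Terminal payoffs (S − K): max(46.96, 0) = 46.96, max(4, 0) = 4, max(-11.8, 0) = 0
Node u (S = 41.22): V_u = e^(−0.07)·[0.4471·46.9570 + 0.5529·4.0000] = 21.6378
Node d (S = 15.16): V_d = e^(−0.07)·[0.4471·4.0000 + 0.5529·0.0000] = 1.6675
Node 0 (S = 25): V_0 = e^(−0.07)·[0.4471·21.6378 + 0.5529·1.6675] = 9.8801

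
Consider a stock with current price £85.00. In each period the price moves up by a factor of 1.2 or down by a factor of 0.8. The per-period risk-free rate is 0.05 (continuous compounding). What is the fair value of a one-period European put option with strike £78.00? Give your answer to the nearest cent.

Risk-neutral probability p = (e^0.05 − 0.8)/(1.2 − 0.8) = 0.2513/0.4000 = 0.6282
Terminal stock prices: S_u = 102, S_d = 68
Terminal payoffs (K − S): max(-24, 0) = 0, max(10, 0) = 10
Node 0 (S = 85): V_0 = e^(−0.05)·[0.6282·0.0000 + 0.3718·10.0000] = 3.5369

£3.54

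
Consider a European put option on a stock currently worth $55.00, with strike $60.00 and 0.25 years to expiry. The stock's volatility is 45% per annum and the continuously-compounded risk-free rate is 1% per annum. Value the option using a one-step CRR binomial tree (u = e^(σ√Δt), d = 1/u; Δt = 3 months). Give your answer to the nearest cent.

CRR parameters: u = e^(σ√Δt) = e^(0.45·√0.25) = 1.2523, d = 1/u = 0.7985
Per-period rate: rΔt = 0.01·0.25 = 0.0025, so R = e^0.0025 = 1.0025
Risk-neutral probability p = (e^0.0025 − 0.7985)/(1.2523 − 0.7985) = 0.2040/0.4538 = 0.4495
Terminal stock prices: S_u = 68.88, S_d = 43.92
Terminal payoffs (K − S): max(-8.878, 0) = 0, max(16.08, 0) = 16.08
Node 0 (S = 55): V_0 = e^(−0.0025)·[0.4495·0.0000 + 0.5505·16.0816] = 8.8308

$8.83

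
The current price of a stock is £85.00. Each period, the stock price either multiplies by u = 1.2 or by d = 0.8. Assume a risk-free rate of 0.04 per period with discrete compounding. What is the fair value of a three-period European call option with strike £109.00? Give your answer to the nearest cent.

Risk-neutral probability p = (1 + 0.04 − 0.8)/(1.2 − 0.8) = 0.2400/0.4000 = 0.6000
Terminal stock prices: S_uuu = 146.9, S_uud = 97.92, S_udd = 65.28, S_ddd = 43.52
Terminal payoffs (S − K): max(37.88, 0) = 37.88, max(-11.08, 0) = 0, max(-43.72, 0) = 0, max(-65.48, 0) = 0
Node uu (S = 122.4): V_uu = 1/1.04·[0.6000·37.8800 + 0.4000·0.0000] = 21.8538
Node ud (S = 81.6): V_ud = 1/1.04·[0.6000·0.0000 + 0.4000·0.0000] = 0.0000
Node dd (S = 54.4): V_dd = 1/1.04·[0.6000·0.0000 + 0.4000·0.0000] = 0.0000
Node u (S = 102): V_u = 1/1.04·[0.6000·21.8538 + 0.4000·0.0000] = 12.6080
Node d (S = 68): V_d = 1/1.04·[0.6000·0.0000 + 0.4000·0.0000] = 0.0000
Node 0 (S = 85): V_0 = 1/1.04·[0.6000·12.6080 + 0.4000·0.0000] = 7.2738

£7.27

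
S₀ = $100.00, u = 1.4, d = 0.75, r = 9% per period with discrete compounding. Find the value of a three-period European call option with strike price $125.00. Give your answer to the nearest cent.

Risk-neutral probability p = (1 + 0.09 − 0.75)/(1.4 − 0.75) = 0.3400/0.6500 = 0.5231
Terminal stock prices: S_uuu = 274.4, S_uud = 147, S_udd = 78.75, S_ddd = 42.19
Terminal payoffs (S − K): max(149.4, 0) = 149.4, max(22, 0) = 22, max(-46.25, 0) = 0, max(-82.81, 0) = 0
Node uu (S = 196): V_uu = 1/1.09·[0.5231·149.4000 + 0.4769·22.0000] = 81.3211
Node ud (S = 105): V_ud = 1/1.09·[0.5231·22.0000 + 0.4769·0.0000] = 10.5575
Node dd (S = 56.25): V_dd = 1/1.09·[0.5231·0.0000 + 0.4769·0.0000] = 0.0000
Node u (S = 140): V_u = 1/1.09·[0.5231·81.3211 + 0.4769·10.5575] = 43.6443
Node d (S = 75): V_d = 1/1.09·[0.5231·10.5575 + 0.4769·0.0000] = 5.0664
Node 0 (S = 100): V_0 = 1/1.09·[0.5231·43.6443 + 0.4769·5.0664] = 23.1611

$23.16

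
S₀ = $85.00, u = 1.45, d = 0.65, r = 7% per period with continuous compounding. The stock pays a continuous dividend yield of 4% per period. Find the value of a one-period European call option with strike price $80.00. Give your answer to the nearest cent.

$19.18

Per-period risk-free factor R = e^0.07 = 1.0725; dividend-adjusted growth = e^(0.07−0.04) = 1.0305.
Risk-neutral probability p = (1.0305 − 0.65)/(1.45 − 0.65) = 0.3805/0.8000 = 0.4756
Terminal stock prices: S_u = 123.2, S_d = 55.25
Terminal payoffs (S − K): max(43.25, 0) = 43.25, max(-24.75, 0) = 0
Node 0 (S = 85): V_0 = e^(−0.07)·[0.4756·43.2500 + 0.5244·0.0000] = 19.1778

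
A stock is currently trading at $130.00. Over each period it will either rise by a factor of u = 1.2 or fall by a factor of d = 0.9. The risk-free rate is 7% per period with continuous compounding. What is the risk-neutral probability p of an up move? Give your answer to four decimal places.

p = 0.5750

Risk-neutral probability p = (e^0.07 − 0.9)/(1.2 − 0.9) = 0.1725/0.3000 = 0.5750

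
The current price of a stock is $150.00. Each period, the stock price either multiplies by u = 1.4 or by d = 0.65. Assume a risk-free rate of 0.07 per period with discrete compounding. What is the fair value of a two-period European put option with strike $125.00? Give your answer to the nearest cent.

$10.42

Risk-neutral probability p = (1 + 0.07 − 0.65)/(1.4 − 0.65) = 0.4200/0.7500 = 0.5600
Terminal stock prices: S_uu = 294, S_ud = 136.5, S_dd = 63.38
Terminal payoffs (K − S): max(-169, 0) = 0, max(-11.5, 0) = 0, max(61.62, 0) = 61.62
Node u (S = 210): V_u = 1/1.07·[0.5600·0.0000 + 0.4400·0.0000] = 0.0000
Node d (S = 97.5): V_d = 1/1.07·[0.5600·0.0000 + 0.4400·61.6250] = 25.3411
Node 0 (S = 150): V_0 = 1/1.07·[0.5600·0.0000 + 0.4400·25.3411] = 10.4206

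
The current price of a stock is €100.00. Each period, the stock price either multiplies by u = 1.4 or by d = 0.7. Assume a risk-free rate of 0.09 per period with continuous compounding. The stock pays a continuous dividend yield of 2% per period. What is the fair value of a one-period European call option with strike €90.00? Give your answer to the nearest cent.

€24.32

Per-period risk-free factor R = e^0.09 = 1.0942; dividend-adjusted growth = e^(0.09−0.02) = 1.0725.
Risk-neutral probability p = (1.0725 − 0.7)/(1.4 − 0.7) = 0.3725/0.7000 = 0.5322
Terminal stock prices: S_u = 140, S_d = 70
Terminal payoffs (S − K): max(50, 0) = 50, max(-20, 0) = 0
Node 0 (S = 100): V_0 = e^(−0.09)·[0.5322·50.0000 + 0.4678·0.0000] = 24.3176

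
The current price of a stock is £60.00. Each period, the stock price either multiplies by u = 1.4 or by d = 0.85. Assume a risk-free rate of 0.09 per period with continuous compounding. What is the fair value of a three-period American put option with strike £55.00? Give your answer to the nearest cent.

£3.01

Risk-neutral probability p = (e^0.09 − 0.85)/(1.4 − 0.85) = 0.2442/0.5500 = 0.4440
Terminal stock prices: S_uuu = 164.6, S_uud = 99.96, S_udd = 60.69, S_ddd = 36.85
Terminal payoffs (K − S): max(-109.6, 0) = 0, max(-44.96, 0) = 0, max(-5.69, 0) = 0, max(18.15, 0) = 18.15
Node uu (S = 117.6): continuation = e^(−0.09)·[0.4440·0.0000 + 0.5560·0.0000] = 0.0000; exercise value = 0.0000 ≤ continuation, so V_uu = 0.0000
Node ud (S = 71.4): continuation = e^(−0.09)·[0.4440·0.0000 + 0.5560·0.0000] = 0.0000; exercise value = 0.0000 ≤ continuation, so V_ud = 0.0000
Node dd (S = 43.35): continuation = e^(−0.09)·[0.4440·0.0000 + 0.5560·18.1525] = 9.2249; exercise value = 11.6500 > continuation, so V_dd = 11.6500 (exercise)
Node u (S = 84): continuation = e^(−0.09)·[0.4440·0.0000 + 0.5560·0.0000] = 0.0000; exercise value = 0.0000 ≤ continuation, so V_u = 0.0000
Node d (S = 51): continuation = e^(−0.09)·[0.4440·0.0000 + 0.5560·11.6500] = 5.9204; exercise value = 4.0000 ≤ continuation, so V_d = 5.9204
Node 0 (S = 60): continuation = e^(−0.09)·[0.4440·0.0000 + 0.5560·5.9204] = 3.0087; exercise value = 0.0000 ≤ continuation, so V_0 = 3.0087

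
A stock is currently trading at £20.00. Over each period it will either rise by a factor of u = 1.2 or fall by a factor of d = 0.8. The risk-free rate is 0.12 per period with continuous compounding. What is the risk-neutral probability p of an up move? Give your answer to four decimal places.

p = 0.8187

Risk-neutral probability p = (e^0.12 − 0.8)/(1.2 − 0.8) = 0.3275/0.4000 = 0.8187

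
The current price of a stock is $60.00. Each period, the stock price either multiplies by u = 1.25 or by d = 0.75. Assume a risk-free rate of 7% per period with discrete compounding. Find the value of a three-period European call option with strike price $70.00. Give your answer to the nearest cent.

Risk-neutral probability p = (1 + 0.07 − 0.75)/(1.25 − 0.75) = 0.3200/0.5000 = 0.6400
Terminal stock prices: S_uuu = 117.2, S_uud = 70.31, S_udd = 42.19, S_ddd = 25.31
Terminal payoffs (S − K): max(47.19, 0) = 47.19, max(0.3125, 0) = 0.3125, max(-27.81, 0) = 0, max(-44.69, 0) = 0
Node uu (S = 93.75): V_uu = 1/1.07·[0.6400·47.1875 + 0.3600·0.3125] = 28.3294
Node ud (S = 56.25): V_ud = 1/1.07·[0.6400·0.3125 + 0.3600·0.0000] = 0.1869
Node dd (S = 33.75): V_dd = 1/1.07·[0.6400·0.0000 + 0.3600·0.0000] = 0.0000
Node u (S = 75): V_u = 1/1.07·[0.6400·28.3294 + 0.3600·0.1869] = 17.0076
Node d (S = 45): V_d = 1/1.07·[0.6400·0.1869 + 0.3600·0.0000] = 0.1118
Node 0 (S = 60): V_0 = 1/1.07·[0.6400·17.0076 + 0.3600·0.1118] = 10.2104

$10.21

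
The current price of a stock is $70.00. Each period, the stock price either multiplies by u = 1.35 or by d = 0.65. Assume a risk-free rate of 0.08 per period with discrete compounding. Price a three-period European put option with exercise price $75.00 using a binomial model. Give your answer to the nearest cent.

Risk-neutral probability p = (1 + 0.08 − 0.65)/(1.35 − 0.65) = 0.4300/0.7000 = 0.6143
Terminal stock prices: S_uuu = 172.2, S_uud = 82.92, S_udd = 39.93, S_ddd = 19.22
Terminal payoffs (K − S): max(-97.23, 0) = 0, max(-7.924, 0) = 0, max(35.07, 0) = 35.07, max(55.78, 0) = 55.78
Node uu (S = 127.6): V_uu = 1/1.08·[0.6143·0.0000 + 0.3857·0.0000] = 0.0000
Node ud (S = 61.43): V_ud = 1/1.08·[0.6143·0.0000 + 0.3857·35.0737] = 12.5263
Node dd (S = 29.58): V_dd = 1/1.08·[0.6143·35.0737 + 0.3857·55.7763] = 39.8694
Node u (S = 94.5): V_u = 1/1.08·[0.6143·0.0000 + 0.3857·12.5263] = 4.4737
Node d (S = 45.5): V_d = 1/1.08·[0.6143·12.5263 + 0.3857·39.8694] = 21.3639
Node 0 (S = 70): V_0 = 1/1.08·[0.6143·4.4737 + 0.3857·21.3639] = 10.1745

$10.17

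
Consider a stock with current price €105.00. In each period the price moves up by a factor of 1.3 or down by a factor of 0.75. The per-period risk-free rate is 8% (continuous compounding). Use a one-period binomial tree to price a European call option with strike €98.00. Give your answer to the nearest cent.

Risk-neutral probability p = (e^0.08 − 0.75)/(1.3 − 0.75) = 0.3333/0.5500 = 0.6060
Terminal stock prices: S_u = 136.5, S_d = 78.75
Terminal payoffs (S − K): max(38.5, 0) = 38.5, max(-19.25, 0) = 0
Node 0 (S = 105): V_0 = e^(−0.08)·[0.6060·38.5000 + 0.3940·0.0000] = 21.5364

€21.54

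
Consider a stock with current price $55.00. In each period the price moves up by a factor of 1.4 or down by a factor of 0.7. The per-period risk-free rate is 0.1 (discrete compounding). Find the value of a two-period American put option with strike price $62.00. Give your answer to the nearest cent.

$10.80

Risk-neutral probability p = (1 + 0.1 − 0.7)/(1.4 − 0.7) = 0.4000/0.7000 = 0.5714
Terminal stock prices: S_uu = 107.8, S_ud = 53.9, S_dd = 26.95
Terminal payoffs (K − S): max(-45.8, 0) = 0, max(8.1, 0) = 8.1, max(35.05, 0) = 35.05
Node u (S = 77): continuation = 1/1.1·[0.5714·0.0000 + 0.4286·8.1000] = 3.1558; exercise value = 0.0000 ≤ continuation, so V_u = 3.1558
Node d (S = 38.5): continuation = 1/1.1·[0.5714·8.1000 + 0.4286·35.0500] = 17.8636; exercise value = 23.5000 > continuation, so V_d = 23.5000 (exercise)
Node 0 (S = 55): continuation = 1/1.1·[0.5714·3.1558 + 0.4286·23.5000] = 10.7952; exercise value = 7.0000 ≤ continuation, so V_0 = 10.7952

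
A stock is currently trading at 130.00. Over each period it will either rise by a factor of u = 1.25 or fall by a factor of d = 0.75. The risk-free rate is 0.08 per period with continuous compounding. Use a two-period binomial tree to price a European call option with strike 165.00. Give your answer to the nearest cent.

14.44

Risk-neutral probability p = (e^0.08 − 0.75)/(1.25 − 0.75) = 0.3333/0.5000 = 0.6666
Terminal stock prices: S_uu = 203.1, S_ud = 121.9, S_dd = 73.12
Terminal payoffs (S − K): max(38.12, 0) = 38.12, max(-43.12, 0) = 0, max(-91.88, 0) = 0
Node u (S = 162.5): V_u = e^(−0.08)·[0.6666·38.1250 + 0.3334·0.0000] = 23.4593
Node d (S = 97.5): V_d = e^(−0.08)·[0.6666·0.0000 + 0.3334·0.0000] = 0.0000
Node 0 (S = 130): V_0 = e^(−0.08)·[0.6666·23.4593 + 0.3334·0.0000] = 14.4351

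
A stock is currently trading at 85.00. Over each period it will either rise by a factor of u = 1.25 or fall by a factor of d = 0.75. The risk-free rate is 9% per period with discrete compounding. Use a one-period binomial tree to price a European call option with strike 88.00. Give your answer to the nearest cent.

Risk-neutral probability p = (1 + 0.09 − 0.75)/(1.25 − 0.75) = 0.3400/0.5000 = 0.6800
Terminal stock prices: S_u = 106.2, S_d = 63.75
Terminal payoffs (S − K): max(18.25, 0) = 18.25, max(-24.25, 0) = 0
Node 0 (S = 85): V_0 = 1/1.09·[0.6800·18.2500 + 0.3200·0.0000] = 11.3853

11.39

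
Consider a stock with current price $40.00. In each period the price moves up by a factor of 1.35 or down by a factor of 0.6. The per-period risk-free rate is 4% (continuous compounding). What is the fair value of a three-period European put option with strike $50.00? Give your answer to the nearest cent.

$13.06

Risk-neutral probability p = (e^0.04 − 0.6)/(1.35 − 0.6) = 0.4408/0.7500 = 0.5877
Terminal stock prices: S_uuu = 98.42, S_uud = 43.74, S_udd = 19.44, S_ddd = 8.64
Terminal payoffs (K − S): max(-48.42, 0) = 0, max(6.26, 0) = 6.26, max(30.56, 0) = 30.56, max(41.36, 0) = 41.36
Node uu (S = 72.9): V_uu = e^(−0.04)·[0.5877·0.0000 + 0.4123·6.2600] = 2.4795
Node ud (S = 32.4): V_ud = e^(−0.04)·[0.5877·6.2600 + 0.4123·30.5600] = 15.6395
Node dd (S = 14.4): V_dd = e^(−0.04)·[0.5877·30.5600 + 0.4123·41.3600] = 33.6395
Node u (S = 54): V_u = e^(−0.04)·[0.5877·2.4795 + 0.4123·15.6395] = 7.5948
Node d (S = 24): V_d = e^(−0.04)·[0.5877·15.6395 + 0.4123·33.6395] = 22.1558
Node 0 (S = 40): V_0 = e^(−0.04)·[0.5877·7.5948 + 0.4123·22.1558] = 13.0644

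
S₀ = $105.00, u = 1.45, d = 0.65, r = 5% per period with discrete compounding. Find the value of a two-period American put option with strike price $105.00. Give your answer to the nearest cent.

$18.87

Risk-neutral probability p = (1 + 0.05 − 0.65)/(1.45 − 0.65) = 0.4000/0.8000 = 0.5000
Terminal stock prices: S_uu = 220.8, S_ud = 98.96, S_dd = 44.36
Terminal payoffs (K − S): max(-115.8, 0) = 0, max(6.037, 0) = 6.037, max(60.64, 0) = 60.64
Node u (S = 152.2): continuation = 1/1.05·[0.5000·0.0000 + 0.5000·6.0375] = 2.8750; exercise value = 0.0000 ≤ continuation, so V_u = 2.8750
Node d (S = 68.25): continuation = 1/1.05·[0.5000·6.0375 + 0.5000·60.6375] = 31.7500; exercise value = 36.7500 > continuation, so V_d = 36.7500 (exercise)
Node 0 (S = 105): continuation = 1/1.05·[0.5000·2.8750 + 0.5000·36.7500] = 18.8690; exercise value = 0.0000 ≤ continuation, so V_0 = 18.8690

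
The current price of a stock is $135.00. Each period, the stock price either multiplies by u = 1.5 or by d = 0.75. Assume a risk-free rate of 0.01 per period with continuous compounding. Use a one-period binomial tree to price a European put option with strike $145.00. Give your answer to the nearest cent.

$28.30

Risk-neutral probability p = (e^0.01 − 0.75)/(1.5 − 0.75) = 0.2601/0.7500 = 0.3467
Terminal stock prices: S_u = 202.5, S_d = 101.2
Terminal payoffs (K − S): max(-57.5, 0) = 0, max(43.75, 0) = 43.75
Node 0 (S = 135): V_0 = e^(−0.01)·[0.3467·0.0000 + 0.6533·43.7500] = 28.2960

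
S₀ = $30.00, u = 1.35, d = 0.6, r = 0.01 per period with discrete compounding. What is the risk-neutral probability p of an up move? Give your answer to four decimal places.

Risk-neutral probability p = (1 + 0.01 − 0.6)/(1.35 − 0.6) = 0.4100/0.7500 = 0.5467

p = 0.5467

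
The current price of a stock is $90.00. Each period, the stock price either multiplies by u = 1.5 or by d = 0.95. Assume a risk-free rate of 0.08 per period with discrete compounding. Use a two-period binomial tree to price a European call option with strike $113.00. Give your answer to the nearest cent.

Risk-neutral probability p = (1 + 0.08 − 0.95)/(1.5 − 0.95) = 0.1300/0.5500 = 0.2364
Terminal stock prices: S_uu = 202.5, S_ud = 128.2, S_dd = 81.22
Terminal payoffs (S − K): max(89.5, 0) = 89.5, max(15.25, 0) = 15.25, max(-31.78, 0) = 0
Node u (S = 135): V_u = 1/1.08·[0.2364·89.5000 + 0.7636·15.2500] = 30.3704
Node d (S = 85.5): V_d = 1/1.08·[0.2364·15.2500 + 0.7636·0.0000] = 3.3375
Node 0 (S = 90): V_0 = 1/1.08·[0.2364·30.3704 + 0.7636·3.3375] = 9.0066

$9.01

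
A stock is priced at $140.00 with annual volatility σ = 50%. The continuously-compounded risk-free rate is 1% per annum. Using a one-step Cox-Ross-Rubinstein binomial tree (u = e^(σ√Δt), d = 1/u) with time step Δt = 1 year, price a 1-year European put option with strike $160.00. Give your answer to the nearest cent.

$45.56

CRR parameters: u = e^(σ√Δt) = e^(0.5·√1) = 1.6487, d = 1/u = 0.6065
Per-period rate: rΔt = 0.01·1 = 0.01, so R = e^0.01 = 1.0101
Risk-neutral probability p = (e^0.01 − 0.6065)/(1.6487 − 0.6065) = 0.4035/1.0422 = 0.3872
Terminal stock prices: S_u = 230.8, S_d = 84.91
Terminal payoffs (K − S): max(-70.82, 0) = 0, max(75.09, 0) = 75.09
Node 0 (S = 140): V_0 = e^(−0.01)·[0.3872·0.0000 + 0.6128·75.0857] = 45.5559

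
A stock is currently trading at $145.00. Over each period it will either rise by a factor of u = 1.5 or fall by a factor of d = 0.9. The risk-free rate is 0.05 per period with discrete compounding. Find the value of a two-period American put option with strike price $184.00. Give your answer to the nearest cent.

$39.00

Risk-neutral probability p = (1 + 0.05 − 0.9)/(1.5 − 0.9) = 0.1500/0.6000 = 0.2500
Terminal stock prices: S_uu = 326.2, S_ud = 195.8, S_dd = 117.5
Terminal payoffs (K − S): max(-142.2, 0) = 0, max(-11.75, 0) = 0, max(66.55, 0) = 66.55
Node u (S = 217.5): continuation = 1/1.05·[0.2500·0.0000 + 0.7500·0.0000] = 0.0000; exercise value = 0.0000 ≤ continuation, so V_u = 0.0000
Node d (S = 130.5): continuation = 1/1.05·[0.2500·0.0000 + 0.7500·66.5500] = 47.5357; exercise value = 53.5000 > continuation, so V_d = 53.5000 (exercise)
Node 0 (S = 145): continuation = 1/1.05·[0.2500·0.0000 + 0.7500·53.5000] = 38.2143; exercise value = 39.0000 > continuation, so V_0 = 39.0000 (exercise)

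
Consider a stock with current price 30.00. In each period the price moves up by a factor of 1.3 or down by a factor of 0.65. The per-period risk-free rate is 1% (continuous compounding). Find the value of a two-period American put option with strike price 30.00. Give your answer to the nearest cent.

Risk-neutral probability p = (e^0.01 − 0.65)/(1.3 − 0.65) = 0.3601/0.6500 = 0.5539
Terminal stock prices: S_uu = 50.7, S_ud = 25.35, S_dd = 12.68
Terminal payoffs (K − S): max(-20.7, 0) = 0, max(4.65, 0) = 4.65, max(17.32, 0) = 17.32
Node u (S = 39): continuation = e^(−0.01)·[0.5539·0.0000 + 0.4461·4.6500] = 2.0536; exercise value = 0.0000 ≤ continuation, so V_u = 2.0536
Node d (S = 19.5): continuation = e^(−0.01)·[0.5539·4.6500 + 0.4461·17.3250] = 10.2015; exercise value = 10.5000 > continuation, so V_d = 10.5000 (exercise)
Node 0 (S = 30): continuation = e^(−0.01)·[0.5539·2.0536 + 0.4461·10.5000] = 5.7634; exercise value = 0.0000 ≤ continuation, so V_0 = 5.7634

5.76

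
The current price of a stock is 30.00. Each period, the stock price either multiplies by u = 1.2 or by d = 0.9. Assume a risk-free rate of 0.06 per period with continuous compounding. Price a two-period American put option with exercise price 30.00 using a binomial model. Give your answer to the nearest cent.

Risk-neutral probability p = (e^0.06 − 0.9)/(1.2 − 0.9) = 0.1618/0.3000 = 0.5395
Terminal stock prices: S_uu = 43.2, S_ud = 32.4, S_dd = 24.3
Terminal payoffs (K − S): max(-13.2, 0) = 0, max(-2.4, 0) = 0, max(5.7, 0) = 5.7
Node u (S = 36): continuation = e^(−0.06)·[0.5395·0.0000 + 0.4605·0.0000] = 0.0000; exercise value = 0.0000 ≤ continuation, so V_u = 0.0000
Node d (S = 27): continuation = e^(−0.06)·[0.5395·0.0000 + 0.4605·5.7000] = 2.4722; exercise value = 3.0000 > continuation, so V_d = 3.0000 (exercise)
Node 0 (S = 30): continuation = e^(−0.06)·[0.5395·0.0000 + 0.4605·3.0000] = 1.3012; exercise value = 0.0000 ≤ continuation, so V_0 = 1.3012

1.30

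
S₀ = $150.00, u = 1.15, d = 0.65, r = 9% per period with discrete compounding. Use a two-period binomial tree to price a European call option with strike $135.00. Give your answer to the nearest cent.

$41.31

Risk-neutral probability p = (1 + 0.09 − 0.65)/(1.15 − 0.65) = 0.4400/0.5000 = 0.8800
Terminal stock prices: S_uu = 198.4, S_ud = 112.1, S_dd = 63.38
Terminal payoffs (S − K): max(63.37, 0) = 63.37, max(-22.88, 0) = 0, max(-71.62, 0) = 0
Node u (S = 172.5): V_u = 1/1.09·[0.8800·63.3750 + 0.1200·0.0000] = 51.1651
Node d (S = 97.5): V_d = 1/1.09·[0.8800·0.0000 + 0.1200·0.0000] = 0.0000
Node 0 (S = 150): V_0 = 1/1.09·[0.8800·51.1651 + 0.1200·0.0000] = 41.3076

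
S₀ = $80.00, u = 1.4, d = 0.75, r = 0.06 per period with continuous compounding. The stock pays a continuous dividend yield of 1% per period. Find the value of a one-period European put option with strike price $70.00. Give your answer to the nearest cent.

Per-period risk-free factor R = e^0.06 = 1.0618; dividend-adjusted growth = e^(0.06−0.01) = 1.0513.
Risk-neutral probability p = (1.0513 − 0.75)/(1.4 − 0.75) = 0.3013/0.6500 = 0.4635
Terminal stock prices: S_u = 112, S_d = 60
Terminal payoffs (K − S): max(-42, 0) = 0, max(10, 0) = 10
Node 0 (S = 80): V_0 = e^(−0.06)·[0.4635·0.0000 + 0.5365·10.0000] = 5.0526

$5.05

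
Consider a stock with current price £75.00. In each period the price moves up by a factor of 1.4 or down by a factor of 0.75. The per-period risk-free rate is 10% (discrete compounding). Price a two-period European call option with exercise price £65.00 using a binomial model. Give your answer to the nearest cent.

Risk-neutral probability p = (1 + 0.1 − 0.75)/(1.4 − 0.75) = 0.3500/0.6500 = 0.5385
Terminal stock prices: S_uu = 147, S_ud = 78.75, S_dd = 42.19
Terminal payoffs (S − K): max(82, 0) = 82, max(13.75, 0) = 13.75, max(-22.81, 0) = 0
Node u (S = 105): V_u = 1/1.1·[0.5385·82.0000 + 0.4615·13.7500] = 45.9091
Node d (S = 56.25): V_d = 1/1.1·[0.5385·13.7500 + 0.4615·0.0000] = 6.7308
Node 0 (S = 75): V_0 = 1/1.1·[0.5385·45.9091 + 0.4615·6.7308] = 25.2971

£25.30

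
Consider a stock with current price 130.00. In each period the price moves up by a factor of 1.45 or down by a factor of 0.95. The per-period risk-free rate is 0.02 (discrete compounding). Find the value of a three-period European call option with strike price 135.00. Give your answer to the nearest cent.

Risk-neutral probability p = (1 + 0.02 − 0.95)/(1.45 − 0.95) = 0.0700/0.5000 = 0.1400
Terminal stock prices: S_uuu = 396.3, S_uud = 259.7, S_udd = 170.1, S_ddd = 111.5
Terminal payoffs (S − K): max(261.3, 0) = 261.3, max(124.7, 0) = 124.7, max(35.12, 0) = 35.12, max(-23.54, 0) = 0
Node uu (S = 273.3): V_uu = 1/1.02·[0.1400·261.3212 + 0.8600·124.6587] = 140.9721
Node ud (S = 179.1): V_ud = 1/1.02·[0.1400·124.6587 + 0.8600·35.1213] = 46.7221
Node dd (S = 117.3): V_dd = 1/1.02·[0.1400·35.1213 + 0.8600·0.0000] = 4.8206
Node u (S = 188.5): V_u = 1/1.02·[0.1400·140.9721 + 0.8600·46.7221] = 58.7422
Node d (S = 123.5): V_d = 1/1.02·[0.1400·46.7221 + 0.8600·4.8206] = 10.4772
Node 0 (S = 130): V_0 = 1/1.02·[0.1400·58.7422 + 0.8600·10.4772] = 16.8964

16.90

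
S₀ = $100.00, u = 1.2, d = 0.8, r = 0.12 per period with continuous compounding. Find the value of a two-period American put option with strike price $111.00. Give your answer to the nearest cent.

Risk-neutral probability p = (e^0.12 − 0.8)/(1.2 − 0.8) = 0.3275/0.4000 = 0.8187
Terminal stock prices: S_uu = 144, S_ud = 96, S_dd = 64
Terminal payoffs (K − S): max(-33, 0) = 0, max(15, 0) = 15, max(47, 0) = 47
Node u (S = 120): continuation = e^(−0.12)·[0.8187·0.0000 + 0.1813·15.0000] = 2.4114; exercise value = 0.0000 ≤ continuation, so V_u = 2.4114
Node d (S = 80): continuation = e^(−0.12)·[0.8187·15.0000 + 0.1813·47.0000] = 18.4482; exercise value = 31.0000 > continuation, so V_d = 31.0000 (exercise)
Node 0 (S = 100): continuation = e^(−0.12)·[0.8187·2.4114 + 0.1813·31.0000] = 6.7347; exercise value = 11.0000 > continuation, so V_0 = 11.0000 (exercise)

$11.00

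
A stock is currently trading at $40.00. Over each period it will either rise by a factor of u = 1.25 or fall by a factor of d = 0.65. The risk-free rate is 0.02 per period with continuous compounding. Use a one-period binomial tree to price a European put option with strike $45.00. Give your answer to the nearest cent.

$7.13

Risk-neutral probability p = (e^0.02 − 0.65)/(1.25 − 0.65) = 0.3702/0.6000 = 0.6170
Terminal stock prices: S_u = 50, S_d = 26
Terminal payoffs (K − S): max(-5, 0) = 0, max(19, 0) = 19
Node 0 (S = 40): V_0 = e^(−0.02)·[0.6170·0.0000 + 0.3830·19.0000] = 7.1329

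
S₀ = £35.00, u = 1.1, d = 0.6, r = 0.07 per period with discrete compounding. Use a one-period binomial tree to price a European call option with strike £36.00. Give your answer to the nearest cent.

Risk-neutral probability p = (1 + 0.07 − 0.6)/(1.1 − 0.6) = 0.4700/0.5000 = 0.9400
Terminal stock prices: S_u = 38.5, S_d = 21
Terminal payoffs (S − K): max(2.5, 0) = 2.5, max(-15, 0) = 0
Node 0 (S = 35): V_0 = 1/1.07·[0.9400·2.5000 + 0.0600·0.0000] = 2.1963

£2.20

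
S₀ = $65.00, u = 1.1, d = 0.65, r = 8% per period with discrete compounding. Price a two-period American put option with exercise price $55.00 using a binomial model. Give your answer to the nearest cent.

Risk-neutral probability p = (1 + 0.08 − 0.65)/(1.1 − 0.65) = 0.4300/0.4500 = 0.9556
Terminal stock prices: S_uu = 78.65, S_ud = 46.48, S_dd = 27.46
Terminal payoffs (K − S): max(-23.65, 0) = 0, max(8.525, 0) = 8.525, max(27.54, 0) = 27.54
Node u (S = 71.5): continuation = 1/1.08·[0.9556·0.0000 + 0.0444·8.5250] = 0.3508; exercise value = 0.0000 ≤ continuation, so V_u = 0.3508
Node d (S = 42.25): continuation = 1/1.08·[0.9556·8.5250 + 0.0444·27.5375] = 8.6759; exercise value = 12.7500 > continuation, so V_d = 12.7500 (exercise)
Node 0 (S = 65): continuation = 1/1.08·[0.9556·0.3508 + 0.0444·12.7500] = 0.8351; exercise value = 0.0000 ≤ continuation, so V_0 = 0.8351

$0.84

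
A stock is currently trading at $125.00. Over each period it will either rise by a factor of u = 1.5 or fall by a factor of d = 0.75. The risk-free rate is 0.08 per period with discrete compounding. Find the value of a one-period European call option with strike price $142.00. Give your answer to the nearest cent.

$18.54

Risk-neutral probability p = (1 + 0.08 − 0.75)/(1.5 − 0.75) = 0.3300/0.7500 = 0.4400
Terminal stock prices: S_u = 187.5, S_d = 93.75
Terminal payoffs (S − K): max(45.5, 0) = 45.5, max(-48.25, 0) = 0
Node 0 (S = 125): V_0 = 1/1.08·[0.4400·45.5000 + 0.5600·0.0000] = 18.5370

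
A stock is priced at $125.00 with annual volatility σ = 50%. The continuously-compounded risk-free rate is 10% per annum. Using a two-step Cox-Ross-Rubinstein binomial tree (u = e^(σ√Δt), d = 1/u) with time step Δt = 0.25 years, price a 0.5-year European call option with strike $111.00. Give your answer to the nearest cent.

CRR parameters: u = e^(σ√Δt) = e^(0.5·√0.25) = 1.2840, d = 1/u = 0.7788
Per-period rate: rΔt = 0.1·0.25 = 0.025, so R = e^0.025 = 1.0253
Risk-neutral probability p = (e^0.025 − 0.7788)/(1.2840 − 0.7788) = 0.2465/0.5052 = 0.4879
Terminal stock prices: S_uu = 206.1, S_ud = 125, S_dd = 75.82
Terminal payoffs (S − K): max(95.09, 0) = 95.09, max(14, 0) = 14, max(-35.18, 0) = 0
Node u (S = 160.5): V_u = e^(−0.025)·[0.4879·95.0902 + 0.5121·14.0000] = 52.2438
Node d (S = 97.35): V_d = e^(−0.025)·[0.4879·14.0000 + 0.5121·0.0000] = 6.6624
Node 0 (S = 125): V_0 = e^(−0.025)·[0.4879·52.2438 + 0.5121·6.6624] = 28.1893

$28.19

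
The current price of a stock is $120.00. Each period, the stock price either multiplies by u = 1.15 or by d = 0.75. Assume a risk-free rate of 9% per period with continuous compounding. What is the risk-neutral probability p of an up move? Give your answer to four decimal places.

p = 0.8604

Risk-neutral probability p = (e^0.09 − 0.75)/(1.15 − 0.75) = 0.3442/0.4000 = 0.8604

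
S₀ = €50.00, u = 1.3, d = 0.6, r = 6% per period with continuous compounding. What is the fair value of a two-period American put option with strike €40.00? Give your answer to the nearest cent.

Risk-neutral probability p = (e^0.06 − 0.6)/(1.3 − 0.6) = 0.4618/0.7000 = 0.6598
Terminal stock prices: S_uu = 84.5, S_ud = 39, S_dd = 18
Terminal payoffs (K − S): max(-44.5, 0) = 0, max(1, 0) = 1, max(22, 0) = 22
Node u (S = 65): continuation = e^(−0.06)·[0.6598·0.0000 + 0.3402·1.0000] = 0.3204; exercise value = 0.0000 ≤ continuation, so V_u = 0.3204
Node d (S = 30): continuation = e^(−0.06)·[0.6598·1.0000 + 0.3402·22.0000] = 7.6706; exercise value = 10.0000 > continuation, so V_d = 10.0000 (exercise)
Node 0 (S = 50): continuation = e^(−0.06)·[0.6598·0.3204 + 0.3402·10.0000] = 3.4033; exercise value = 0.0000 ≤ continuation, so V_0 = 3.4033

€3.40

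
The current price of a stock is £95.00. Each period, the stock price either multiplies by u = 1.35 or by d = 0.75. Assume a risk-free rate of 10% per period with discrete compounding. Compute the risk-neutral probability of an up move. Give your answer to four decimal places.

p = 0.5833

Risk-neutral probability p = (1 + 0.1 − 0.75)/(1.35 − 0.75) = 0.3500/0.6000 = 0.5833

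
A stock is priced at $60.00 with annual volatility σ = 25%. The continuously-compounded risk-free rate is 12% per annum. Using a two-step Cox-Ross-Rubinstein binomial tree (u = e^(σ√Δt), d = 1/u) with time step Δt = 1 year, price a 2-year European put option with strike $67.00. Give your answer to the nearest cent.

CRR parameters: u = e^(σ√Δt) = e^(0.25·√1) = 1.2840, d = 1/u = 0.7788
Per-period rate: rΔt = 0.12·1 = 0.12, so R = e^0.12 = 1.1275
Risk-neutral probability p = (e^0.12 − 0.7788)/(1.2840 − 0.7788) = 0.3487/0.5052 = 0.6902
Terminal stock prices: S_uu = 98.92, S_ud = 60, S_dd = 36.39
Terminal payoffs (K − S): max(-31.92, 0) = 0, max(7, 0) = 7, max(30.61, 0) = 30.61
Node u (S = 77.04): V_u = e^(−0.12)·[0.6902·0.0000 + 0.3098·7.0000] = 1.9235
Node d (S = 46.73): V_d = e^(−0.12)·[0.6902·7.0000 + 0.3098·30.6082] = 12.6956
Node 0 (S = 60): V_0 = e^(−0.12)·[0.6902·1.9235 + 0.3098·12.6956] = 4.6660

$4.67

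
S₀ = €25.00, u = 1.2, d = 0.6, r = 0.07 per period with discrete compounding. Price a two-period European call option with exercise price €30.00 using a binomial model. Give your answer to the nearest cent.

€3.22

Risk-neutral probability p = (1 + 0.07 − 0.6)/(1.2 − 0.6) = 0.4700/0.6000 = 0.7833
Terminal stock prices: S_uu = 36, S_ud = 18, S_dd = 9
Terminal payoffs (S − K): max(6, 0) = 6, max(-12, 0) = 0, max(-21, 0) = 0
Node u (S = 30): V_u = 1/1.07·[0.7833·6.0000 + 0.2167·0.0000] = 4.3925
Node d (S = 15): V_d = 1/1.07·[0.7833·0.0000 + 0.2167·0.0000] = 0.0000
Node 0 (S = 25): V_0 = 1/1.07·[0.7833·4.3925 + 0.2167·0.0000] = 3.2157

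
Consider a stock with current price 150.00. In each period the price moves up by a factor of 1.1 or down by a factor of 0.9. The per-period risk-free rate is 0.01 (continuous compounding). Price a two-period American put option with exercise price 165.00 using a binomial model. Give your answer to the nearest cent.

17.36

Risk-neutral probability p = (e^0.01 − 0.9)/(1.1 − 0.9) = 0.1101/0.2000 = 0.5503
Terminal stock prices: S_uu = 181.5, S_ud = 148.5, S_dd = 121.5
Terminal payoffs (K − S): max(-16.5, 0) = 0, max(16.5, 0) = 16.5, max(43.5, 0) = 43.5
Node u (S = 165): continuation = e^(−0.01)·[0.5503·0.0000 + 0.4497·16.5000] = 7.3470; exercise value = 0.0000 ≤ continuation, so V_u = 7.3470
Node d (S = 135): continuation = e^(−0.01)·[0.5503·16.5000 + 0.4497·43.5000] = 28.3582; exercise value = 30.0000 > continuation, so V_d = 30.0000 (exercise)
Node 0 (S = 150): continuation = e^(−0.01)·[0.5503·7.3470 + 0.4497·30.0000] = 17.3607; exercise value = 15.0000 ≤ continuation, so V_0 = 17.3607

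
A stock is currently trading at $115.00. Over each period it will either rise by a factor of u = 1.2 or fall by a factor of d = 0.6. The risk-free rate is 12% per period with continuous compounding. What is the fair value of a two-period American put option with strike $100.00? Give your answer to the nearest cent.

$4.76

Risk-neutral probability p = (e^0.12 − 0.6)/(1.2 − 0.6) = 0.5275/0.6000 = 0.8792
Terminal stock prices: S_uu = 165.6, S_ud = 82.8, S_dd = 41.4
Terminal payoffs (K − S): max(-65.6, 0) = 0, max(17.2, 0) = 17.2, max(58.6, 0) = 58.6
Node u (S = 138): continuation = e^(−0.12)·[0.8792·0.0000 + 0.1208·17.2000] = 1.8434; exercise value = 0.0000 ≤ continuation, so V_u = 1.8434
Node d (S = 69): continuation = e^(−0.12)·[0.8792·17.2000 + 0.1208·58.6000] = 19.6920; exercise value = 31.0000 > continuation, so V_d = 31.0000 (exercise)
Node 0 (S = 115): continuation = e^(−0.12)·[0.8792·1.8434 + 0.1208·31.0000] = 4.7598; exercise value = 0.0000 ≤ continuation, so V_0 = 4.7598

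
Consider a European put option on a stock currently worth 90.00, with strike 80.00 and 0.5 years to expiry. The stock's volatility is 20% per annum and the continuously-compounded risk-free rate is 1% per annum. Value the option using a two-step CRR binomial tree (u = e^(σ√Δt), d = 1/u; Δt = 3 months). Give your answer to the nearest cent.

CRR parameters: u = e^(σ√Δt) = e^(0.2·√0.25) = 1.1052, d = 1/u = 0.9048
Per-period rate: rΔt = 0.01·0.25 = 0.0025, so R = e^0.0025 = 1.0025
Risk-neutral probability p = (e^0.0025 − 0.9048)/(1.1052 − 0.9048) = 0.0977/0.2003 = 0.4875
Terminal stock prices: S_uu = 109.9, S_ud = 90, S_dd = 73.69
Terminal payoffs (K − S): max(-29.93, 0) = 0, max(-10, 0) = 0, max(6.314, 0) = 6.314
Node u (S = 99.47): V_u = e^(−0.0025)·[0.4875·0.0000 + 0.5125·0.0000] = 0.0000
Node d (S = 81.44): V_d = e^(−0.0025)·[0.4875·0.0000 + 0.5125·6.3142] = 3.2279
Node 0 (S = 90): V_0 = e^(−0.0025)·[0.4875·0.0000 + 0.5125·3.2279] = 1.6501

1.65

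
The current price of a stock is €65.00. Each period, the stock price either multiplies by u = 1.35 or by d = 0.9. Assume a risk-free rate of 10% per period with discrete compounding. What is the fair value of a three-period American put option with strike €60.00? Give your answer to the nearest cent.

Risk-neutral probability p = (1 + 0.1 − 0.9)/(1.35 − 0.9) = 0.2000/0.4500 = 0.4444
Terminal stock prices: S_uuu = 159.9, S_uud = 106.6, S_udd = 71.08, S_ddd = 47.39
Terminal payoffs (K − S): max(-99.92, 0) = 0, max(-46.62, 0) = 0, max(-11.08, 0) = 0, max(12.61, 0) = 12.61
Node uu (S = 118.5): continuation = 1/1.1·[0.4444·0.0000 + 0.5556·0.0000] = 0.0000; exercise value = 0.0000 ≤ continuation, so V_uu = 0.0000
Node ud (S = 78.98): continuation = 1/1.1·[0.4444·0.0000 + 0.5556·0.0000] = 0.0000; exercise value = 0.0000 ≤ continuation, so V_ud = 0.0000
Node dd (S = 52.65): continuation = 1/1.1·[0.4444·0.0000 + 0.5556·12.6150] = 6.3712; exercise value = 7.3500 > continuation, so V_dd = 7.3500 (exercise)
Node u (S = 87.75): continuation = 1/1.1·[0.4444·0.0000 + 0.5556·0.0000] = 0.0000; exercise value = 0.0000 ≤ continuation, so V_u = 0.0000
Node d (S = 58.5): continuation = 1/1.1·[0.4444·0.0000 + 0.5556·7.3500] = 3.7121; exercise value = 1.5000 ≤ continuation, so V_d = 3.7121
Node 0 (S = 65): continuation = 1/1.1·[0.4444·0.0000 + 0.5556·3.7121] = 1.8748; exercise value = 0.0000 ≤ continuation, so V_0 = 1.8748

€1.87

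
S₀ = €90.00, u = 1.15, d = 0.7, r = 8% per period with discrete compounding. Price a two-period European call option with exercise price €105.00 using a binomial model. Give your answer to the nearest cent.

Risk-neutral probability p = (1 + 0.08 − 0.7)/(1.15 − 0.7) = 0.3800/0.4500 = 0.8444
Terminal stock prices: S_uu = 119, S_ud = 72.45, S_dd = 44.1
Terminal payoffs (S − K): max(14.02, 0) = 14.02, max(-32.55, 0) = 0, max(-60.9, 0) = 0
Node u (S = 103.5): V_u = 1/1.08·[0.8444·14.0250 + 0.1556·0.0000] = 10.9660
Node d (S = 63): V_d = 1/1.08·[0.8444·0.0000 + 0.1556·0.0000] = 0.0000
Node 0 (S = 90): V_0 = 1/1.08·[0.8444·10.9660 + 0.1556·0.0000] = 8.5743

€8.57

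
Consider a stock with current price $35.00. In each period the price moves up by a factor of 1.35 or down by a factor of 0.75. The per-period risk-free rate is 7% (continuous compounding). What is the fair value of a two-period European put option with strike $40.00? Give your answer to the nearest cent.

$5.75

Risk-neutral probability p = (e^0.07 − 0.75)/(1.35 − 0.75) = 0.3225/0.6000 = 0.5375
Terminal stock prices: S_uu = 63.79, S_ud = 35.44, S_dd = 19.69
Terminal payoffs (K − S): max(-23.79, 0) = 0, max(4.562, 0) = 4.562, max(20.31, 0) = 20.31
Node u (S = 47.25): V_u = e^(−0.07)·[0.5375·0.0000 + 0.4625·4.5625] = 1.9674
Node d (S = 26.25): V_d = e^(−0.07)·[0.5375·4.5625 + 0.4625·20.3125] = 11.0458
Node 0 (S = 35): V_0 = e^(−0.07)·[0.5375·1.9674 + 0.4625·11.0458] = 5.7492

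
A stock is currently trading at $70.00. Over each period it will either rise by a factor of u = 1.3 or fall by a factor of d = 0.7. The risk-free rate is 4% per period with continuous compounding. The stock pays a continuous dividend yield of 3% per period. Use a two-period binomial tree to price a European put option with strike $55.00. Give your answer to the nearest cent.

$4.46

Per-period risk-free factor R = e^0.04 = 1.0408; dividend-adjusted growth = e^(0.04−0.03) = 1.0101.
Risk-neutral probability p = (1.0101 − 0.7)/(1.3 − 0.7) = 0.3101/0.6000 = 0.5168
Terminal stock prices: S_uu = 118.3, S_ud = 63.7, S_dd = 34.3
Terminal payoffs (K − S): max(-63.3, 0) = 0, max(-8.7, 0) = 0, max(20.7, 0) = 20.7
Node u (S = 91): V_u = e^(−0.04)·[0.5168·0.0000 + 0.4832·0.0000] = 0.0000
Node d (S = 49): V_d = e^(−0.04)·[0.5168·0.0000 + 0.4832·20.7000] = 9.6110
Node 0 (S = 70): V_0 = e^(−0.04)·[0.5168·0.0000 + 0.4832·9.6110] = 4.4624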